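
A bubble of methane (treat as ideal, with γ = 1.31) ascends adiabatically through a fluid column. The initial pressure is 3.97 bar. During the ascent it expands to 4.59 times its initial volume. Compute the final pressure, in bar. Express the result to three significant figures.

P₂ ≈ 0.539 bar

Since PV^γ is constant along a reversible adiabat, P₂ = P₁ (V₁/V₂)^γ.
P₂ = 3.97 × (1/4.59)^(1.31) = 0.5393 bar.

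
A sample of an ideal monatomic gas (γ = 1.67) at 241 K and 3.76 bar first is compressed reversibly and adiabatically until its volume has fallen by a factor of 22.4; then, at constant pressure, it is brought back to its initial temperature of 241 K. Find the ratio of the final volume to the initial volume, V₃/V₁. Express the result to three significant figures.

Adiabatic step: V₂/V₁ = 0.04464; T₂ = T₁·22.4^(0.67) = 1935 K.
Isobaric step: V₃/V₂ = T₃/T₂ = 241/1935.
V₃/V₁ = (V₂/V₁)(V₃/V₂) = 0.04464 × (241/1935) = 0.00556.

V₃/V₁ ≈ 0.00556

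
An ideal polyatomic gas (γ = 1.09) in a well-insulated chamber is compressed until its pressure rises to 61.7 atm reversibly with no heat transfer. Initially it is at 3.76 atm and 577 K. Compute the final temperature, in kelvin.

Along an adiabat T P^((1−γ)/γ) is constant, so T₂ = T₁ (P₂/P₁)^((γ−1)/γ).
T₂ = 577 × (61.7/3.76)^(0.0826) = 727 K.

T₂ ≈ 727 K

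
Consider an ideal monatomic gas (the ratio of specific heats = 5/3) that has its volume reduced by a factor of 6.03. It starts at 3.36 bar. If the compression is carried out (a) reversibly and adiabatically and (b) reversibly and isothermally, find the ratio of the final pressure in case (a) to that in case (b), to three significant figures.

P_adiabatic / P_isothermal ≈ 3.31

Isothermal: P_b = P₁(V₁/V₂) = 3.36×6.03.
Adiabatic: P_a = P₁(V₁/V₂)^γ = 3.36×6.03^(5/3).
P_a/P_b = (V₁/V₂)^(γ−1) = 6.03^(2/3) = 3.313.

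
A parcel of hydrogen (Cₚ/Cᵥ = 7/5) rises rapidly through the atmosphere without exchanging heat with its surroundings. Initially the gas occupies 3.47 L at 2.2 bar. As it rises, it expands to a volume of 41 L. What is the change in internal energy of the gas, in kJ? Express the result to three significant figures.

ΔU ≈ -1.20 kJ

P₂ = P₁(V₁/V₂)^γ = 2.2×(3.47/41)^(7/5) = 0.06934 bar.
For a reversible adiabat, W_by_gas = (P₁V₁ − P₂V₂)/(γ−1).
W_by = (220000×0.00347 − 6934×0.041) / (2/5) = 1198 J.
Q = 0 ⇒ ΔU = −W_by = -1198 J.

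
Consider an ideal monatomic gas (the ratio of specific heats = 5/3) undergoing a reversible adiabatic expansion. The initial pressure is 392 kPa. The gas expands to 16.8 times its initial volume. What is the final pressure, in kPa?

Since PV^γ is constant along a reversible adiabat, P₂ = P₁ (V₁/V₂)^γ.
P₂ = 392 × (1/16.8)^(5/3) = 3.557 kPa.

P₂ ≈ 3.56 kPa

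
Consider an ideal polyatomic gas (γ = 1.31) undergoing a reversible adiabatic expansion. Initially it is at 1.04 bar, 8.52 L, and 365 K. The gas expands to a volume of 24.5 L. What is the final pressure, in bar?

Adiabatic: P₁V₁^γ = P₂V₂^γ ⇒ P₂ = P₁ (V₁/V₂)^γ.
P₂ = 1.04 × (8.52/24.5)^(1.31) = 0.2607 bar.

P₂ ≈ 0.261 bar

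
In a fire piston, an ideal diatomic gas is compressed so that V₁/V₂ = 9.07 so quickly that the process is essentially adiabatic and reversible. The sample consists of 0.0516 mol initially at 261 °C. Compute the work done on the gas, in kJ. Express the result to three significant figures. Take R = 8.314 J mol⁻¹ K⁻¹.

W ≈ 0.811 kJ

Adiabatic: T₁V₁^(γ−1) = T₂V₂^(γ−1) ⇒ T₂ = T₁ (V₁/V₂)^(γ−1).
γ = 7/5 for a diatomic ideal gas, so γ−1 = 2/5.
T₁ = 261 °C = 534.1 K.
T₂ = 534.1 × 9.07^(2/5) = 1290 K.
Q = 0, so ΔU = W_on_gas = nCᵥΔT with Cᵥ = R/(γ−1) = 20.79 J/(mol·K).
ΔU = 0.0516 × 20.79 × (1290 − 534.1) = 811 J.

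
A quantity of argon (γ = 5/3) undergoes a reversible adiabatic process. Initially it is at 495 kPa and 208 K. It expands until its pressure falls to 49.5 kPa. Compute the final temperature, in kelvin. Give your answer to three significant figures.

T₂ ≈ 82.8 K

Adiabatic: T₂/T₁ = (P₂/P₁)^((γ−1)/γ).
T₂ = 208 × (49.5/495)^(2/5) = 82.81 K.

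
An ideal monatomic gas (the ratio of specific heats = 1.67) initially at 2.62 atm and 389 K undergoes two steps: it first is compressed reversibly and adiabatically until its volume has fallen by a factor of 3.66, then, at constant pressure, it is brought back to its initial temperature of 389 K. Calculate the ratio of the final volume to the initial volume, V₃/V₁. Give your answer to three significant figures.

V₃/V₁ ≈ 0.115

Adiabatic step: V₂/V₁ = 0.2732; T₂ = T₁·3.66^(0.67) = 927.9 K.
Isobaric step: V₃/V₂ = T₃/T₂ = 389/927.9.
V₃/V₁ = (V₂/V₁)(V₃/V₂) = 0.2732 × (389/927.9) = 0.1145.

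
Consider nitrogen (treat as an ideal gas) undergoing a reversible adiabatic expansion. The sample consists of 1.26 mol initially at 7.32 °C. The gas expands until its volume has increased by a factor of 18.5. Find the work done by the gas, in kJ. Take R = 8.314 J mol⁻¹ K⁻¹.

W ≈ 5.06 kJ

For a reversible adiabat TV^(γ−1) is constant, so T₂ = T₁ (V₁/V₂)^(γ−1).
γ = 7/5 for a diatomic ideal gas, so γ−1 = 2/5.
T₁ = 7.32 °C = 280.5 K.
T₂ = 280.5 × (1/18.5)^(2/5) = 87.3 K.
Q = 0, so ΔU = W_on_gas = nCᵥΔT with Cᵥ = R/(γ−1) = 20.79 J/(mol·K).
ΔU = 1.26 × 20.79 × (87.3 − 280.5) = -5059 J.
Work done by the gas = −ΔU = 5059 J.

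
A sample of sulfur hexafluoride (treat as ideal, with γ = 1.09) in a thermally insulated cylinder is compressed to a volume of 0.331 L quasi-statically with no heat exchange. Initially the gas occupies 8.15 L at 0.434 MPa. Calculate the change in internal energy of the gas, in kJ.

P₂ = P₁(V₁/V₂)^γ = 0.434×(8.15/0.331)^(1.09) = 14.26 MPa.
For a reversible adiabat, W_by_gas = (P₁V₁ − P₂V₂)/(γ−1).
W_by = (434000×0.00815 − 1.426×10^7×0.000331) / (0.09) = -13130 J.
Q = 0 ⇒ ΔU = −W_by = 13130 J.

ΔU ≈ 13.1 kJ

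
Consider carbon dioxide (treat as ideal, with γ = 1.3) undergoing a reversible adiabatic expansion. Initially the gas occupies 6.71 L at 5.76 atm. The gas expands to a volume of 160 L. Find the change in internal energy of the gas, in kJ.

ΔU ≈ -8.01 kJ

P₂ = P₁(V₁/V₂)^γ = 5.76×(6.71/160)^(1.3) = 0.09328 atm.
For a reversible adiabat, W_by_gas = (P₁V₁ − P₂V₂)/(γ−1).
W_by = (583600×0.00671 − 9452×0.16) / (0.3) = 8013 J.
Q = 0 ⇒ ΔU = −W_by = -8013 J.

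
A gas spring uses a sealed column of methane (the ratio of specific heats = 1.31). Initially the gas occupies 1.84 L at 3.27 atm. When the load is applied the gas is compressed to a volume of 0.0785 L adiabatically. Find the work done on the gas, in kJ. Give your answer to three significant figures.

W ≈ 3.26 kJ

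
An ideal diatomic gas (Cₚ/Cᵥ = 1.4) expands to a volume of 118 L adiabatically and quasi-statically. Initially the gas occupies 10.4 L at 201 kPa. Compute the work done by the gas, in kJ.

W ≈ 3.25 kJ

P₂ = P₁(V₁/V₂)^γ = 201×(10.4/118)^(1.4) = 6.705 kPa.
For a reversible adiabat, W_by_gas = (P₁V₁ − P₂V₂)/(γ−1).
W_by = (201000×0.0104 − 6705×0.118) / (0.4) = 3248 J.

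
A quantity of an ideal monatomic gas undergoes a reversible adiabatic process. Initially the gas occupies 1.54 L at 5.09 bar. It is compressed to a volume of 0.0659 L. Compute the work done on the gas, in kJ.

W ≈ 8.43 kJ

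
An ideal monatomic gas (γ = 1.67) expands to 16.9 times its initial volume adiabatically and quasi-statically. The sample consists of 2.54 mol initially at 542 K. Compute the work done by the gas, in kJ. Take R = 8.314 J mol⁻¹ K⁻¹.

Adiabatic: T₁V₁^(γ−1) = T₂V₂^(γ−1) ⇒ T₂ = T₁ (V₁/V₂)^(γ−1).
T₂ = 542 × (1/16.9)^(0.67) = 81.53 K.
Q = 0, so ΔU = W_on_gas = nCᵥΔT with Cᵥ = R/(γ−1) = 12.41 J/(mol·K).
ΔU = 2.54 × 12.41 × (81.53 − 542) = -14510 J.
Work done by the gas = −ΔU = 14510 J.

W ≈ 14.5 kJ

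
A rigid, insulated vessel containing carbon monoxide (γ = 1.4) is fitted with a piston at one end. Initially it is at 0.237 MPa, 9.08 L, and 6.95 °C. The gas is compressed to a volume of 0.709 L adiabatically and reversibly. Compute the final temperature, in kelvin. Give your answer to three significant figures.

For a reversible adiabat TV^(γ−1) is constant, so T₂ = T₁ (V₁/V₂)^(γ−1).
T₁ = 6.95 °C = 280.1 K.
T₂ = 280.1 × (9.08/0.709)^(0.4) = 776.8 K.

T₂ ≈ 777 K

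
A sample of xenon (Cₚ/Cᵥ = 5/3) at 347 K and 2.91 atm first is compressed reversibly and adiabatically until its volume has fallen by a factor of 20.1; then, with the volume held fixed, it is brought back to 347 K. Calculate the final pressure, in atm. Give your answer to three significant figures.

Adiabatic step (PV^γ = const): P₂ = 2.91×20.1^(5/3) = 432.4 atm; T₂ = 347×20.1^(2/3) = 2565 K.
Isochoric: P₃ = P₂(T₃/T₂) = 432.4 × (347/2565) = 58.49 atm.

P₃ ≈ 58.5 atm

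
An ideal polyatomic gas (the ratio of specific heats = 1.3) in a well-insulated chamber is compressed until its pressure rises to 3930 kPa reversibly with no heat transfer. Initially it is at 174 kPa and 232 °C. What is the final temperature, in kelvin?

T₂ ≈ 1040 K

Along an adiabat T P^((1−γ)/γ) is constant, so T₂ = T₁ (P₂/P₁)^((γ−1)/γ).
T₁ = 232 °C = 505.1 K.
T₂ = 505.1 × (3930/174)^(0.231) = 1037 K.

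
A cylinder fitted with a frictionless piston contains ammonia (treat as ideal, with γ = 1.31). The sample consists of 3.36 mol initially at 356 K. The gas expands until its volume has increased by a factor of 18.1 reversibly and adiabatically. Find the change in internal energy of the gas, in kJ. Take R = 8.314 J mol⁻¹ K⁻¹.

ΔU ≈ -19.0 kJ

Adiabatic: T₁V₁^(γ−1) = T₂V₂^(γ−1) ⇒ T₂ = T₁ (V₁/V₂)^(γ−1).
T₂ = 356 × (1/18.1)^(0.31) = 145.1 K.
Q = 0, so ΔU = W_on_gas = nCᵥΔT with Cᵥ = R/(γ−1) = 26.82 J/(mol·K).
ΔU = 3.36 × 26.82 × (145.1 − 356) = -19010 J.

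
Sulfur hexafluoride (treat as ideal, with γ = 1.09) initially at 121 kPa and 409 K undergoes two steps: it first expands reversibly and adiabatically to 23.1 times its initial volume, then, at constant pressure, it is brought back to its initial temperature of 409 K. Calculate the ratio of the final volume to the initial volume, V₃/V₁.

V₃/V₁ ≈ 30.6

Adiabatic step: V₂/V₁ = 23.1; T₂ = T₁·(1/23.1)^(0.09) = 308.3 K.
Isobaric step: V₃/V₂ = T₃/T₂ = 409/308.3.
V₃/V₁ = (V₂/V₁)(V₃/V₂) = 23.1 × (409/308.3) = 30.64.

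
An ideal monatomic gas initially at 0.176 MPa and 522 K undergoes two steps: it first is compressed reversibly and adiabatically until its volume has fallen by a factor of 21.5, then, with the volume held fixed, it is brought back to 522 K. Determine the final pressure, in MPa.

P₃ ≈ 3.78 MPa

For a monatomic ideal gas γ = 5/3.
Adiabatic step (PV^γ = const): P₂ = 0.176×21.5^(5/3) = 29.26 MPa; T₂ = 522×21.5^(2/3) = 4036 K.
Isochoric: P₃ = P₂(T₃/T₂) = 29.26 × (522/4036) = 3.784 MPa.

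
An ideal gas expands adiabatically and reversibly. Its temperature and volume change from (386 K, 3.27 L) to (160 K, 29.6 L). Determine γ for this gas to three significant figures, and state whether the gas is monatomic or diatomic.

TV^(γ−1) = const ⇒ γ − 1 = ln(T₂/T₁) / ln(V₁/V₂).
γ = 1 + ln(160/386) / ln(3.27/29.6) = 1.4.
γ ≈ 1.40 is close to 7/5, so the gas is diatomic.

γ ≈ 1.40; diatomic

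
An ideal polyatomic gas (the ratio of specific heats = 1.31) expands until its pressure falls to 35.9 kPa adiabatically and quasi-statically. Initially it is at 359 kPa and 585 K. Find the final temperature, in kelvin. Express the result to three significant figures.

T₂ ≈ 339 K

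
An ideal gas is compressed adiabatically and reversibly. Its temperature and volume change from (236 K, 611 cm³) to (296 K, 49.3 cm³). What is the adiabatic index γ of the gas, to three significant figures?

TV^(γ−1) = const ⇒ γ − 1 = ln(T₂/T₁) / ln(V₁/V₂).
γ = 1 + ln(296/236) / ln(611/49.3) = 1.09.

γ ≈ 1.09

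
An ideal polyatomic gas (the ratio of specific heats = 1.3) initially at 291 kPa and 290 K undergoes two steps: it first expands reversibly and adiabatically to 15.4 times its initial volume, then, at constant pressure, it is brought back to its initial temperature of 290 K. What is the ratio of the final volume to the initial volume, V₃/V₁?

V₃/V₁ ≈ 35.0

Adiabatic step: V₂/V₁ = 15.4; T₂ = T₁·(1/15.4)^(0.3) = 127.7 K.
Isobaric step: V₃/V₂ = T₃/T₂ = 290/127.7.
V₃/V₁ = (V₂/V₁)(V₃/V₂) = 15.4 × (290/127.7) = 34.98.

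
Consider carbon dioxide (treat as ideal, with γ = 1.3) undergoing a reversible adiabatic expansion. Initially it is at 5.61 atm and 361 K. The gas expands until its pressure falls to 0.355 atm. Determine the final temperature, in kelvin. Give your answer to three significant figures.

Adiabatic: T₂/T₁ = (P₂/P₁)^((γ−1)/γ).
T₂ = 361 × (0.355/5.61)^(0.231) = 190.9 K.

T₂ ≈ 191 K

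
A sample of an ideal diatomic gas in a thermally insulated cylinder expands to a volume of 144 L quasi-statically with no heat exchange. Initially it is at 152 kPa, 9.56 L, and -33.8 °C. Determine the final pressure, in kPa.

P₂ ≈ 3.41 kPa

Adiabatic: P₁V₁^γ = P₂V₂^γ ⇒ P₂ = P₁ (V₁/V₂)^γ.
γ = 7/5 for a diatomic ideal gas.
P₂ = 152 × (9.56/144)^(7/5) = 3.41 kPa.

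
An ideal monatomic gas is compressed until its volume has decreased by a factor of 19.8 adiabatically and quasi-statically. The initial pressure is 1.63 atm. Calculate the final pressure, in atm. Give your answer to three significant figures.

P₂ ≈ 236 atm

Since PV^γ is constant along a reversible adiabat, P₂ = P₁ (V₁/V₂)^γ.
For a monatomic ideal gas γ = 5/3.
P₂ = 1.63 × 19.8^(5/3) = 236.2 atm.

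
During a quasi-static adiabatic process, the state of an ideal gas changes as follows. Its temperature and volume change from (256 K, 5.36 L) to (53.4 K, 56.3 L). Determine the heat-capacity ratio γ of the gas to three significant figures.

TV^(γ−1) = const ⇒ γ − 1 = ln(T₂/T₁) / ln(V₁/V₂).
γ = 1 + ln(53.4/256) / ln(5.36/56.3) = 1.666.

γ ≈ 1.67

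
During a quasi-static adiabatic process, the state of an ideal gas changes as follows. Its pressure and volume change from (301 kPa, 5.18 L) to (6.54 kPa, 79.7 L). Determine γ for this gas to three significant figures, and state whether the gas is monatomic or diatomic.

γ ≈ 1.40; diatomic

PV^γ = const ⇒ γ = ln(P₂/P₁) / ln(V₁/V₂).
γ = ln(6.54/301) / ln(5.18/79.7) = 1.401.
γ ≈ 1.40 is close to 7/5, so the gas is diatomic.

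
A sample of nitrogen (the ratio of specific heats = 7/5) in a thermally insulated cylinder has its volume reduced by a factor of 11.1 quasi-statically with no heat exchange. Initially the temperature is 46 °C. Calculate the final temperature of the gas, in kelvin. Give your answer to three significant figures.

Adiabatic: T₁V₁^(γ−1) = T₂V₂^(γ−1) ⇒ T₂ = T₁ (V₁/V₂)^(γ−1).
T₁ = 46 °C = 319.1 K.
T₂ = 319.1 × 11.1^(2/5) = 835.8 K.

T₂ ≈ 836 K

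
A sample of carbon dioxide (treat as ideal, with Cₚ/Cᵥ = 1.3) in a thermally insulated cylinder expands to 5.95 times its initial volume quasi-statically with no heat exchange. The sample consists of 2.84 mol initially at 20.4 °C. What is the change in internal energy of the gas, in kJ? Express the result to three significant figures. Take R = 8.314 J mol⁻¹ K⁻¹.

Adiabatic: T₁V₁^(γ−1) = T₂V₂^(γ−1) ⇒ T₂ = T₁ (V₁/V₂)^(γ−1).
T₁ = 20.4 °C = 293.5 K.
T₂ = 293.5 × (1/5.95)^(0.3) = 171.9 K.
Q = 0, so ΔU = W_on_gas = nCᵥΔT with Cᵥ = R/(γ−1) = 27.71 J/(mol·K).
ΔU = 2.84 × 27.71 × (171.9 − 293.5) = -9573 J.

ΔU ≈ -9.57 kJ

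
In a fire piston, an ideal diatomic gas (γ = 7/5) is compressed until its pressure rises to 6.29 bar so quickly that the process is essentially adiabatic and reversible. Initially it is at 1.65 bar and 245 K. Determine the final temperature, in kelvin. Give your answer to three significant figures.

T₂ ≈ 359 K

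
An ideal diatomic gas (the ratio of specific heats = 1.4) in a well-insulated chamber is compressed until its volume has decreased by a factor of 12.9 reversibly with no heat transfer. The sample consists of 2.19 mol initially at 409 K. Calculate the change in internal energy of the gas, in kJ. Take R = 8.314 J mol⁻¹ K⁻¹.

Adiabatic: T₁V₁^(γ−1) = T₂V₂^(γ−1) ⇒ T₂ = T₁ (V₁/V₂)^(γ−1).
T₂ = 409 × 12.9^(0.4) = 1138 K.
Q = 0, so ΔU = W_on_gas = nCᵥΔT with Cᵥ = R/(γ−1) = 20.79 J/(mol·K).
ΔU = 2.19 × 20.79 × (1138 − 409) = 33160 J.

ΔU ≈ 33.2 kJ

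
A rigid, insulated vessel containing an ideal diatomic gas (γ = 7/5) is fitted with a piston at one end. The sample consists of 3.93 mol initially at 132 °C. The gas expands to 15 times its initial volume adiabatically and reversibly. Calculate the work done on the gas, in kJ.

W ≈ -21.9 kJ

For a reversible adiabat TV^(γ−1) is constant, so T₂ = T₁ (V₁/V₂)^(γ−1).
T₁ = 132 °C = 405.1 K.
T₂ = 405.1 × (1/15)^(2/5) = 137.1 K.
Q = 0, so ΔU = W_on_gas = nCᵥΔT with Cᵥ = R/(γ−1) = 20.79 J/(mol·K).
ΔU = 3.93 × 20.79 × (137.1 − 405.1) = -21890 J.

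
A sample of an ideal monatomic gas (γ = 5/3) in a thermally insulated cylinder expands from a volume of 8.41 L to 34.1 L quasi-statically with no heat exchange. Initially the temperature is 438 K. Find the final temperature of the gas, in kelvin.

T₂ ≈ 172 K

For a reversible adiabat TV^(γ−1) is constant, so T₂ = T₁ (V₁/V₂)^(γ−1).
T₂ = 438 × (8.41/34.1)^(2/3) = 172.3 K.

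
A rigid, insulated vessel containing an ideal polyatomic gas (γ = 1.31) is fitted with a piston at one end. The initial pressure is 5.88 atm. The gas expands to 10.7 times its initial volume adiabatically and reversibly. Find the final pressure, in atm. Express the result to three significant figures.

Adiabatic: P₁V₁^γ = P₂V₂^γ ⇒ P₂ = P₁ (V₁/V₂)^γ.
P₂ = 5.88 × (1/10.7)^(1.31) = 0.2636 atm.

P₂ ≈ 0.264 atm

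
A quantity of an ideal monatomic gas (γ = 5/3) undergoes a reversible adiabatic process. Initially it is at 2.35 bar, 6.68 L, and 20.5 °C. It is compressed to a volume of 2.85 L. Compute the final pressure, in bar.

Since PV^γ is constant along a reversible adiabat, P₂ = P₁ (V₁/V₂)^γ.
P₂ = 2.35 × (6.68/2.85)^(5/3) = 9.719 bar.

P₂ ≈ 9.72 bar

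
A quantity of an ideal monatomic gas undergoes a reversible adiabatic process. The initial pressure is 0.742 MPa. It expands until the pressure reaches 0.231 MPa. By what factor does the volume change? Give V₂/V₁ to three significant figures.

V₂/V₁ ≈ 2.01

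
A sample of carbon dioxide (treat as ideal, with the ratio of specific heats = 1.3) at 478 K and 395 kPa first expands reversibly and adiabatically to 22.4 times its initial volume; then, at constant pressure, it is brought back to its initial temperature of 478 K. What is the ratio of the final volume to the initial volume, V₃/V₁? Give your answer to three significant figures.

V₃/V₁ ≈ 56.9

Adiabatic step: V₂/V₁ = 22.4; T₂ = T₁·(1/22.4)^(0.3) = 188.1 K.
Isobaric step: V₃/V₂ = T₃/T₂ = 478/188.1.
V₃/V₁ = (V₂/V₁)(V₃/V₂) = 22.4 × (478/188.1) = 56.93.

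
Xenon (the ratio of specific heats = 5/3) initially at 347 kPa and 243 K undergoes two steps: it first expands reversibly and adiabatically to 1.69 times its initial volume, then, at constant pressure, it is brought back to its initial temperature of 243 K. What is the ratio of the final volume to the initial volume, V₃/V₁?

V₃/V₁ ≈ 2.40

Adiabatic step: V₂/V₁ = 1.69; T₂ = T₁·(1/1.69)^(2/3) = 171.3 K.
Isobaric step: V₃/V₂ = T₃/T₂ = 243/171.3.
V₃/V₁ = (V₂/V₁)(V₃/V₂) = 1.69 × (243/171.3) = 2.398.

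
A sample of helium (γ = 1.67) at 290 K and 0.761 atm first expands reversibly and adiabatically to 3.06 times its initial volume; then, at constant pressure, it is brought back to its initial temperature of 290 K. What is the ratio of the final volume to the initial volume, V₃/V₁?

Adiabatic step: V₂/V₁ = 3.06; T₂ = T₁·(1/3.06)^(0.67) = 137.1 K.
Isobaric step: V₃/V₂ = T₃/T₂ = 290/137.1.
V₃/V₁ = (V₂/V₁)(V₃/V₂) = 3.06 × (290/137.1) = 6.474.

V₃/V₁ ≈ 6.47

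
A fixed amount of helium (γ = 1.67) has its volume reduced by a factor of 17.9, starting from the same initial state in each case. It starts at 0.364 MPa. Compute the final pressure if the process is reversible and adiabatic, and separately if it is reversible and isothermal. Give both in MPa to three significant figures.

Isothermal: P₂ = P₁(V₁/V₂) = 0.364×17.9 = 6.516 MPa.
Adiabatic: P₂ = P₁(V₁/V₂)^γ = 0.364×17.9^(1.67) = 45.02 MPa.

adiabatic: 45.0 MPa; isothermal: 6.52 MPa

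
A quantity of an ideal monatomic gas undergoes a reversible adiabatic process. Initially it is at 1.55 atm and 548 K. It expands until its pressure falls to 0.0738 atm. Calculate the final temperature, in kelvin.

T₂ ≈ 162 K

Adiabatic: T₂/T₁ = (P₂/P₁)^((γ−1)/γ).
For a monatomic ideal gas γ = 5/3, so (γ−1)/γ = 2/5.
T₂ = 548 × (0.0738/1.55)^(2/5) = 162.1 K.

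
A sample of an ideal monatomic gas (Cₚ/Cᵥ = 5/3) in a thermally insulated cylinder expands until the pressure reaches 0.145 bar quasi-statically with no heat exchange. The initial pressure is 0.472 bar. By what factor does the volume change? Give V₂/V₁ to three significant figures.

From PV^γ = const, V₂/V₁ = (P₁/P₂)^(1/γ).
V₂/V₁ = (0.472/0.145)^(3/5) = 2.03.

V₂/V₁ ≈ 2.03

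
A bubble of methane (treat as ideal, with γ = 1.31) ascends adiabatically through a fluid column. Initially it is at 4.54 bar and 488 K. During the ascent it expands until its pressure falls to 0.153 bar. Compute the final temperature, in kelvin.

T₂ ≈ 219 K

Along an adiabat T P^((1−γ)/γ) is constant, so T₂ = T₁ (P₂/P₁)^((γ−1)/γ).
T₂ = 488 × (0.153/4.54)^(0.237) = 218.8 K.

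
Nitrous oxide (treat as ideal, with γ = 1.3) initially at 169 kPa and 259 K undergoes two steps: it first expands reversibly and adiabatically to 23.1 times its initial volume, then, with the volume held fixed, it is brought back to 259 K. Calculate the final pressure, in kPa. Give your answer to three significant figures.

P₃ ≈ 7.32 kPa

Adiabatic step (PV^γ = const): P₂ = 169×(1/23.1)^(1.3) = 2.852 kPa; T₂ = 259×(1/23.1)^(0.3) = 101 K.
Isochoric: P₃ = P₂(T₃/T₂) = 2.852 × (259/101) = 7.316 kPa.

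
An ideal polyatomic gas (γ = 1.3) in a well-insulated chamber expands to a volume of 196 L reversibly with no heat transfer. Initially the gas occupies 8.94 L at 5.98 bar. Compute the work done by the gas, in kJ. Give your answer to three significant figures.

W ≈ 10.8 kJ

P₂ = P₁(V₁/V₂)^γ = 5.98×(8.94/196)^(1.3) = 0.108 bar.
For a reversible adiabat, W_by_gas = (P₁V₁ − P₂V₂)/(γ−1).
W_by = (598000×0.00894 − 10800×0.196) / (0.3) = 10760 J.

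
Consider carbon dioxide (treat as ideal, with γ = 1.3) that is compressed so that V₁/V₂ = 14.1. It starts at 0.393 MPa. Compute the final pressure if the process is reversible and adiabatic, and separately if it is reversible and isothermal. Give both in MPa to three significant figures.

Isothermal: P₂ = P₁(V₁/V₂) = 0.393×14.1 = 5.541 MPa.
Adiabatic: P₂ = P₁(V₁/V₂)^γ = 0.393×14.1^(1.3) = 12.26 MPa.

adiabatic: 12.3 MPa; isothermal: 5.54 MPa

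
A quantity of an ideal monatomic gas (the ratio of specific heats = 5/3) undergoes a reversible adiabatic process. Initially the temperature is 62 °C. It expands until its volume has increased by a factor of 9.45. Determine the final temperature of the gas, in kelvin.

For a reversible adiabat TV^(γ−1) is constant, so T₂ = T₁ (V₁/V₂)^(γ−1).
T₁ = 62 °C = 335.1 K.
T₂ = 335.1 × (1/9.45)^(2/3) = 74.98 K.

T₂ ≈ 75.0 K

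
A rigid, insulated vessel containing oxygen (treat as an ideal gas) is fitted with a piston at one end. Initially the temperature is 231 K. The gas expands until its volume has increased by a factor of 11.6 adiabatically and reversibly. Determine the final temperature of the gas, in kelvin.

T₂ ≈ 86.7 K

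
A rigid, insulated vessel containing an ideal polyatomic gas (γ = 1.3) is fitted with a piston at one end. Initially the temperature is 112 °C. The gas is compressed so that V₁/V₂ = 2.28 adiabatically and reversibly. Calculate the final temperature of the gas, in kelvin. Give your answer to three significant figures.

T₂ ≈ 493 K

For a reversible adiabat TV^(γ−1) is constant, so T₂ = T₁ (V₁/V₂)^(γ−1).
T₁ = 112 °C = 385.1 K.
T₂ = 385.1 × 2.28^(0.3) = 493.2 K.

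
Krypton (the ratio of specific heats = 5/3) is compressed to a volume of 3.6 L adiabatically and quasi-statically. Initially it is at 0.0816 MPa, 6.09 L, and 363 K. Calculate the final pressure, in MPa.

P₂ ≈ 0.196 MPa

Since PV^γ is constant along a reversible adiabat, P₂ = P₁ (V₁/V₂)^γ.
P₂ = 0.0816 × (6.09/3.6)^(5/3) = 0.196 MPa.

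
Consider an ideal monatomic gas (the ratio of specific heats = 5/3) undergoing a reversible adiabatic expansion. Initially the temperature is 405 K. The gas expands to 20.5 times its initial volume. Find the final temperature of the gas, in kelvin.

T₂ ≈ 54.1 K

Adiabatic: T₁V₁^(γ−1) = T₂V₂^(γ−1) ⇒ T₂ = T₁ (V₁/V₂)^(γ−1).
T₂ = 405 × (1/20.5)^(2/3) = 54.07 K.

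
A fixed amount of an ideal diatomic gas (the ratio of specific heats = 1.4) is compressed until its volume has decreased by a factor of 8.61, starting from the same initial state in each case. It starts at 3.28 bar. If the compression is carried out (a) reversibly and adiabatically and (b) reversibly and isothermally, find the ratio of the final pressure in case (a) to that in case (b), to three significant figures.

Isothermal: P_b = P₁(V₁/V₂) = 3.28×8.61.
Adiabatic: P_a = P₁(V₁/V₂)^γ = 3.28×8.61^(1.4).
P_a/P_b = (V₁/V₂)^(γ−1) = 8.61^(0.4) = 2.366.

P_adiabatic / P_isothermal ≈ 2.37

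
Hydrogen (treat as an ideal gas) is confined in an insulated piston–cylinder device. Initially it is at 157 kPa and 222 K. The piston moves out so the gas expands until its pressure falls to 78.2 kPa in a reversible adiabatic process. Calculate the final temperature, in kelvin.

T₂ ≈ 182 K

Adiabatic: T₂/T₁ = (P₂/P₁)^((γ−1)/γ).
For a diatomic ideal gas γ = 7/5, so (γ−1)/γ = 2/7.
T₂ = 222 × (78.2/157)^(2/7) = 181.9 K.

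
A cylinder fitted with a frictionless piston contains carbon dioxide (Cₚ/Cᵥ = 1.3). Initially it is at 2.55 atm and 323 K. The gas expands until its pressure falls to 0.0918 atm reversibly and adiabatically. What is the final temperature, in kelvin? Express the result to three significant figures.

Along an adiabat T P^((1−γ)/γ) is constant, so T₂ = T₁ (P₂/P₁)^((γ−1)/γ).
T₂ = 323 × (0.0918/2.55)^(0.231) = 150 K.

T₂ ≈ 150 K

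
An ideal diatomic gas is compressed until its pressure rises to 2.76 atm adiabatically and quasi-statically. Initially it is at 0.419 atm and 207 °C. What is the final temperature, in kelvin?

T₂ ≈ 823 K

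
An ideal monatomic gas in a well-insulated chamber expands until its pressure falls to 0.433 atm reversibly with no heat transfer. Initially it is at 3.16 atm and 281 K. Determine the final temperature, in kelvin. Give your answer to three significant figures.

T₂ ≈ 127 K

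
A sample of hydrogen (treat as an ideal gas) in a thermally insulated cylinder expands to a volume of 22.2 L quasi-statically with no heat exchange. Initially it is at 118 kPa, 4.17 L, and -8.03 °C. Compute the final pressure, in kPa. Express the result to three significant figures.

Adiabatic: P₁V₁^γ = P₂V₂^γ ⇒ P₂ = P₁ (V₁/V₂)^γ.
γ = 7/5 for a diatomic ideal gas.
P₂ = 118 × (4.17/22.2)^(7/5) = 11.35 kPa.

P₂ ≈ 11.4 kPa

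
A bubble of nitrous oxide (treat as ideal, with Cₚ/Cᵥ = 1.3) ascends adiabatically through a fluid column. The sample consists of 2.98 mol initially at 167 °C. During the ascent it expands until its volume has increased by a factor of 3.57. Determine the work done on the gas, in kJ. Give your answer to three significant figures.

W ≈ -11.5 kJ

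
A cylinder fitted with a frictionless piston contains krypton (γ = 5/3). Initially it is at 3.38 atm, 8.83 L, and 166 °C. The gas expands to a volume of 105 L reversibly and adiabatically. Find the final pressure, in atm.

P₂ ≈ 0.0546 atm

Adiabatic: P₁V₁^γ = P₂V₂^γ ⇒ P₂ = P₁ (V₁/V₂)^γ.
P₂ = 3.38 × (8.83/105)^(5/3) = 0.05456 atm.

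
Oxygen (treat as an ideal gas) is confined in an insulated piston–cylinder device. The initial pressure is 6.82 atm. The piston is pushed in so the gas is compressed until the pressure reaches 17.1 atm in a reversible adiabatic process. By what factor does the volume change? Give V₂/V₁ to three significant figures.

From PV^γ = const, V₂/V₁ = (P₁/P₂)^(1/γ).
For a diatomic ideal gas γ = 7/5.
V₂/V₁ = (6.82/17.1)^(5/7) = 0.5186.

V₂/V₁ ≈ 0.519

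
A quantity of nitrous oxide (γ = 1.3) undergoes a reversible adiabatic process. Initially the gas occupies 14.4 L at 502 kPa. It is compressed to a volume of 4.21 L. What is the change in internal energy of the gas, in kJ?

ΔU ≈ 10.8 kJ

P₂ = P₁(V₁/V₂)^γ = 502×(14.4/4.21)^(1.3) = 2483 kPa.
For a reversible adiabat, W_by_gas = (P₁V₁ − P₂V₂)/(γ−1).
W_by = (502000×0.0144 − 2.483×10^6×0.00421) / (0.3) = -10750 J.
Q = 0 ⇒ ΔU = −W_by = 10750 J.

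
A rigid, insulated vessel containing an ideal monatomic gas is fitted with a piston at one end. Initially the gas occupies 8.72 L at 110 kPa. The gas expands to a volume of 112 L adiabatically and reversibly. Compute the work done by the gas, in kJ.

W ≈ 1.18 kJ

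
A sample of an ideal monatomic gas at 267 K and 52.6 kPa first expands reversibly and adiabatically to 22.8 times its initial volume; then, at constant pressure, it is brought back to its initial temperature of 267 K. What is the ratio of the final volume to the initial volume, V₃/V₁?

For a monatomic ideal gas γ = 5/3.
Adiabatic step: V₂/V₁ = 22.8; T₂ = T₁·(1/22.8)^(2/3) = 33.21 K.
Isobaric step: V₃/V₂ = T₃/T₂ = 267/33.21.
V₃/V₁ = (V₂/V₁)(V₃/V₂) = 22.8 × (267/33.21) = 183.3.

V₃/V₁ ≈ 183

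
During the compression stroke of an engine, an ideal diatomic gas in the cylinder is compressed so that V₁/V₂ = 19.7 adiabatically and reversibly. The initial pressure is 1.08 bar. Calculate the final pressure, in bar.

P₂ ≈ 70.1 bar

Adiabatic: P₁V₁^γ = P₂V₂^γ ⇒ P₂ = P₁ (V₁/V₂)^γ.
For a diatomic ideal gas γ = 7/5.
P₂ = 1.08 × 19.7^(7/5) = 70.09 bar.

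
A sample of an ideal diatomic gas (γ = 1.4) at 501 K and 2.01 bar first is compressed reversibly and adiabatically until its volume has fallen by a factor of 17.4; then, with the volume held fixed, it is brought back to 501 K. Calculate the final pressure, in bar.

P₃ ≈ 35.0 bar

Adiabatic step (PV^γ = const): P₂ = 2.01×17.4^(1.4) = 109.6 bar; T₂ = 501×17.4^(0.4) = 1571 K.
Isochoric: P₃ = P₂(T₃/T₂) = 109.6 × (501/1571) = 34.97 bar.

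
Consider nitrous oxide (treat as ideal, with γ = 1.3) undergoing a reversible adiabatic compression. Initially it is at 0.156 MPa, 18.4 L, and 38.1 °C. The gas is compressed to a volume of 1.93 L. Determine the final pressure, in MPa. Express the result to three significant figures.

P₂ ≈ 2.93 MPa

Adiabatic: P₁V₁^γ = P₂V₂^γ ⇒ P₂ = P₁ (V₁/V₂)^γ.
P₂ = 0.156 × (18.4/1.93)^(1.3) = 2.925 MPa.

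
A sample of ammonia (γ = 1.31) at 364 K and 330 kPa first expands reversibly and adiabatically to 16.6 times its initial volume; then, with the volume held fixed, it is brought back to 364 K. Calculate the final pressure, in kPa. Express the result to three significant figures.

Adiabatic step (PV^γ = const): P₂ = 330×(1/16.6)^(1.31) = 8.321 kPa; T₂ = 364×(1/16.6)^(0.31) = 152.4 K.
Isochoric: P₃ = P₂(T₃/T₂) = 8.321 × (364/152.4) = 19.88 kPa.

P₃ ≈ 19.9 kPa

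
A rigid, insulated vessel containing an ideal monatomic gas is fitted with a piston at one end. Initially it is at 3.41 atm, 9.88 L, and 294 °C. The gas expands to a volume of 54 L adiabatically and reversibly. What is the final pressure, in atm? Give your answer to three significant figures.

P₂ ≈ 0.201 atm

Adiabatic: P₁V₁^γ = P₂V₂^γ ⇒ P₂ = P₁ (V₁/V₂)^γ.
γ = 5/3 for a monatomic ideal gas.
P₂ = 3.41 × (9.88/54)^(5/3) = 0.2011 atm.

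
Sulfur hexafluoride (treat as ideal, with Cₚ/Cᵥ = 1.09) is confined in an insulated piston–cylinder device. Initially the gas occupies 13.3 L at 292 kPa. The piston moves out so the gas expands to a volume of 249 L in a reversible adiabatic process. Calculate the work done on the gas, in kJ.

W ≈ -10.0 kJ

P₂ = P₁(V₁/V₂)^γ = 292×(13.3/249)^(1.09) = 11.98 kPa.
For a reversible adiabat, W_by_gas = (P₁V₁ − P₂V₂)/(γ−1).
W_by = (292000×0.0133 − 11980×0.249) / (0.09) = 10000 J.
W_on_gas = −W_by = -10000 J.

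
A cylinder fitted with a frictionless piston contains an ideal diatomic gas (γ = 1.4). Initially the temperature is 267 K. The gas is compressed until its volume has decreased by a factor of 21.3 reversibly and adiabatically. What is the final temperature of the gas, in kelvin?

T₂ ≈ 908 K

For a reversible adiabat TV^(γ−1) is constant, so T₂ = T₁ (V₁/V₂)^(γ−1).
T₂ = 267 × 21.3^(0.4) = 907.5 K.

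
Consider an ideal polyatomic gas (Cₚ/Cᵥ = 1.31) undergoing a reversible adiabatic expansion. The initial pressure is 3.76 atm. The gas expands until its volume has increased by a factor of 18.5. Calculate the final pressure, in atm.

Since PV^γ is constant along a reversible adiabat, P₂ = P₁ (V₁/V₂)^γ.
P₂ = 3.76 × (1/18.5)^(1.31) = 0.08226 atm.

P₂ ≈ 0.0823 atm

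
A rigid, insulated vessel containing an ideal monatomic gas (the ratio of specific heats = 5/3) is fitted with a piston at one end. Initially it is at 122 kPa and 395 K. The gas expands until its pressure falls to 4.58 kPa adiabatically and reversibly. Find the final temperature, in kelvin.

Adiabatic: T₂/T₁ = (P₂/P₁)^((γ−1)/γ).
T₂ = 395 × (4.58/122)^(2/5) = 106.3 K.

T₂ ≈ 106 K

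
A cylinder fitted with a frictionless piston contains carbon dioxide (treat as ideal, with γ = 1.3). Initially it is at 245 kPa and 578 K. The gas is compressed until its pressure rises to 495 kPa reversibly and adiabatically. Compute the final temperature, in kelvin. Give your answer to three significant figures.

Along an adiabat T P^((1−γ)/γ) is constant, so T₂ = T₁ (P₂/P₁)^((γ−1)/γ).
T₂ = 578 × (495/245)^(0.231) = 679.9 K.

T₂ ≈ 680 K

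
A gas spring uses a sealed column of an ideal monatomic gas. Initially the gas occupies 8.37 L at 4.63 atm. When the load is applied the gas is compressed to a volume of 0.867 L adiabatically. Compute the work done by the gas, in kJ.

γ = 5/3 for a monatomic ideal gas.
P₂ = P₁(V₁/V₂)^γ = 4.63×(8.37/0.867)^(5/3) = 202.7 atm.
For a reversible adiabat, W_by_gas = (P₁V₁ − P₂V₂)/(γ−1).
W_by = (469100×0.00837 − 2.053×10^7×0.000867) / (2/3) = -20810 J.

W ≈ -20.8 kJ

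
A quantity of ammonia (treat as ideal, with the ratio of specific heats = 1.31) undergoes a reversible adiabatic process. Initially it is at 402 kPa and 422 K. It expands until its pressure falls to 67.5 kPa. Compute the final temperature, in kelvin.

Along an adiabat T P^((1−γ)/γ) is constant, so T₂ = T₁ (P₂/P₁)^((γ−1)/γ).
T₂ = 422 × (67.5/402)^(0.237) = 276.7 K.

T₂ ≈ 277 K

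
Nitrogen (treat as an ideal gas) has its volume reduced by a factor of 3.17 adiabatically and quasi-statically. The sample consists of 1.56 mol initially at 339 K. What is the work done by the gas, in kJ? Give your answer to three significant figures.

W ≈ -6.45 kJ

Adiabatic: T₁V₁^(γ−1) = T₂V₂^(γ−1) ⇒ T₂ = T₁ (V₁/V₂)^(γ−1).
γ = 7/5 for a diatomic ideal gas, so γ−1 = 2/5.
T₂ = 339 × 3.17^(2/5) = 537.8 K.
Q = 0, so ΔU = W_on_gas = nCᵥΔT with Cᵥ = R/(γ−1) = 20.79 J/(mol·K).
ΔU = 1.56 × 20.79 × (537.8 − 339) = 6446 J.
Work done by the gas = −ΔU = -6446 J.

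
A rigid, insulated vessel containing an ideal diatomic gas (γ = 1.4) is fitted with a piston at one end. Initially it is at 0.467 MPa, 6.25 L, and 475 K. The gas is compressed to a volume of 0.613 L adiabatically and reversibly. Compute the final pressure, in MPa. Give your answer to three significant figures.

Adiabatic: P₁V₁^γ = P₂V₂^γ ⇒ P₂ = P₁ (V₁/V₂)^γ.
P₂ = 0.467 × (6.25/0.613)^(1.4) = 12.05 MPa.

P₂ ≈ 12.1 MPa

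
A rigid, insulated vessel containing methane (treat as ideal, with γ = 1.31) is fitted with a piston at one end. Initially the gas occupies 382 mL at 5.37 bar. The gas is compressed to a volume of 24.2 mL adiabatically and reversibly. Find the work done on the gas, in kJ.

W ≈ 0.895 kJ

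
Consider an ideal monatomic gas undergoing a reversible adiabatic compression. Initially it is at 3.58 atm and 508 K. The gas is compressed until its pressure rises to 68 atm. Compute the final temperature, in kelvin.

Along an adiabat T P^((1−γ)/γ) is constant, so T₂ = T₁ (P₂/P₁)^((γ−1)/γ).
For a monatomic ideal gas γ = 5/3, so (γ−1)/γ = 2/5.
T₂ = 508 × (68/3.58)^(2/5) = 1649 K.

T₂ ≈ 1650 K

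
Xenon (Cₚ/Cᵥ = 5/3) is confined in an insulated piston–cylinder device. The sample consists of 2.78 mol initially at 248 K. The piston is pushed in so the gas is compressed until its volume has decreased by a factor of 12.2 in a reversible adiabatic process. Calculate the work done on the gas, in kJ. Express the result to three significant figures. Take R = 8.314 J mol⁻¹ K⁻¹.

W ≈ 37.0 kJ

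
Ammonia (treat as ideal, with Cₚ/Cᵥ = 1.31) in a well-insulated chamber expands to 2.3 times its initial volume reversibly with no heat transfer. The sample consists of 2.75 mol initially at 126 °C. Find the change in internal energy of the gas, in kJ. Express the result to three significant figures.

ΔU ≈ -6.70 kJ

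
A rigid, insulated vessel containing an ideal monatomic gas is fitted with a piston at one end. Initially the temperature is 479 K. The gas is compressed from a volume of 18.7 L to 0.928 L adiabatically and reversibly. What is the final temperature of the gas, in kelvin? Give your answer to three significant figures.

For a reversible adiabat TV^(γ−1) is constant, so T₂ = T₁ (V₁/V₂)^(γ−1).
For a monatomic ideal gas γ = 5/3, so γ−1 = 2/3.
T₂ = 479 × (18.7/0.928)^(2/3) = 3547 K.

T₂ ≈ 3550 K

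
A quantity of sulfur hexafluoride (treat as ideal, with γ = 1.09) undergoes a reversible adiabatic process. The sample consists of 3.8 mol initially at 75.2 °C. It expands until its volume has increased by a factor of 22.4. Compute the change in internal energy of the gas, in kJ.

Adiabatic: T₁V₁^(γ−1) = T₂V₂^(γ−1) ⇒ T₂ = T₁ (V₁/V₂)^(γ−1).
T₁ = 75.2 °C = 348.3 K.
T₂ = 348.3 × (1/22.4)^(0.09) = 263.3 K.
Q = 0, so ΔU = W_on_gas = nCᵥΔT with Cᵥ = R/(γ−1) = 92.38 J/(mol·K).
ΔU = 3.8 × 92.38 × (263.3 − 348.3) = -29850 J.

ΔU ≈ -29.8 kJ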